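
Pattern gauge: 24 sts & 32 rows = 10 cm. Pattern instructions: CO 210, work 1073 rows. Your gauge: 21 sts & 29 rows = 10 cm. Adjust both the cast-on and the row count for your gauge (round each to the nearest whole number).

Stitches: 210 × 21/24 = 183.75 → 184.
Rows: 1073 × 29/32 = 972.41 → 972.

Cast on 184 stitches; work 972 rows.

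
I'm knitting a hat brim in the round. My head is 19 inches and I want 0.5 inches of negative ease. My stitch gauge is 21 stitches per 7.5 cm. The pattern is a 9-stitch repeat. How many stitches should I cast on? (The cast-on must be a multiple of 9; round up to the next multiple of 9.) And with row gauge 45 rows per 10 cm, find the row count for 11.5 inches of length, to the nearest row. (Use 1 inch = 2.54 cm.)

Finished = 19 − 0.5 = 18.5 inches.
18.5 inches × 2.54 = 46.99 cm.
21/7.5 = 2.8 sts per cm; 46.99 × 2.8 = 131.57 sts.
Next multiple of 9 → 135.
11.5 inches = 29.21 cm; × 4.5 = 131.44 → 131 rows.

Cast on 135 stitches; work 131 rows.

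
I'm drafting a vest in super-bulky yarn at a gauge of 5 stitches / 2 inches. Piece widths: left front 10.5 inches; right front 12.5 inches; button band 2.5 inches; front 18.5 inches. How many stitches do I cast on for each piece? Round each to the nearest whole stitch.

left front 26; right front 31; button band 6; front 46.

Rate = 5/2 = 2.5 sts per in.
left front: 10.5 × 2.5 = 26.25 → 26.
right front: 12.5 × 2.5 = 31.25 → 31.
button band: 2.5 × 2.5 = 6.25 → 6.
front: 18.5 × 2.5 = 46.25 → 46.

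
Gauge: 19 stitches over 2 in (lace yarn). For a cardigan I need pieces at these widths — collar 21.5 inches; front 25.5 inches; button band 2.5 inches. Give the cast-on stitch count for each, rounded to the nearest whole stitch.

Rate = 19/2 = 9.5 sts per in.
collar: 21.5 × 9.5 = 204.25 → 204.
front: 25.5 × 9.5 = 242.25 → 242.
button band: 2.5 × 9.5 = 23.75 → 24.

collar 204; front 242; button band 24.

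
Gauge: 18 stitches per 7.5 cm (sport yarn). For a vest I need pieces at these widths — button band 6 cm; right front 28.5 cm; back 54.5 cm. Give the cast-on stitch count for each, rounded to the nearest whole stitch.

button band 14; right front 68; back 131.

Rate = 18/7.5 = 2.4 sts per cm.
button band: 6 × 2.4 = 14.40 → 14.
right front: 28.5 × 2.4 = 68.40 → 68.
back: 54.5 × 2.4 = 130.80 → 131.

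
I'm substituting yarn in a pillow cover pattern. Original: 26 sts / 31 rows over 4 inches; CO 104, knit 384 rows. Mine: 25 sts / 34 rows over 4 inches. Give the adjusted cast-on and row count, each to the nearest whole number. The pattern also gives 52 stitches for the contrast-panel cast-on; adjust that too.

Stitches: 104 × 25/26 = 100.00 → 100.
Rows: 384 × 34/31 = 421.16 → 421.
contrast-panel cast-on: 52 × 25/26 = 50.00 → 50.

Cast on 100 stitches; work 421 rows; contrast-panel cast-on 50 stitches.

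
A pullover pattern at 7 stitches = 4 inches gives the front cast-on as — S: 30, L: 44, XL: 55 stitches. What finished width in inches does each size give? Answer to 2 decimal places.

7/4 = 1.75 sts per in.
S: 30 / 1.75 = 17.143 → 17.14 in.
L: 44 / 1.75 = 25.143 → 25.14 in.
XL: 55 / 1.75 = 31.429 → 31.43 in.

S 17.14 inches; L 25.14 inches; XL 31.43 inches.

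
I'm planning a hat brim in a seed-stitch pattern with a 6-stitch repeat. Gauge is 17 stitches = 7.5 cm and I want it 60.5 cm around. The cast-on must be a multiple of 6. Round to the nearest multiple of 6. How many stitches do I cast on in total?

138 stitches.

17 / 7.5 = 2.267 sts per cm.
60.5 × 2.267 = 137.13 sts.
Nearest multiple of 6: 138.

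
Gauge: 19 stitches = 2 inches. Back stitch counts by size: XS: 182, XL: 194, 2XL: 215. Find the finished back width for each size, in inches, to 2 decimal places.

19/2 = 9.5 sts per in.
XS: 182 / 9.5 = 19.158 → 19.16 in.
XL: 194 / 9.5 = 20.421 → 20.42 in.
2XL: 215 / 9.5 = 22.632 → 22.63 in.

XS 19.16 inches; XL 20.42 inches; 2XL 22.63 inches.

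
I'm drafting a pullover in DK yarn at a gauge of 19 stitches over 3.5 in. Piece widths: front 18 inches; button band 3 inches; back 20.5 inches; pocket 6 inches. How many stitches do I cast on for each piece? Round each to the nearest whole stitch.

Rate = 19/3.5 = 5.429 sts per in.
front: 18 × 5.429 = 97.71 → 98.
button band: 3 × 5.429 = 16.29 → 16.
back: 20.5 × 5.429 = 111.29 → 111.
pocket: 6 × 5.429 = 32.57 → 33.

front 98; button band 16; back 111; pocket 33.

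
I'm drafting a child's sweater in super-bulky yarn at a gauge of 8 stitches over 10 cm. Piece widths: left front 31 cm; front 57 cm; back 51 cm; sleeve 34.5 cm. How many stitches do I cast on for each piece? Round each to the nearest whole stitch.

left front 25; front 46; back 41; sleeve 28.

Rate = 8/10 = 0.8 sts per cm.
left front: 31 × 0.8 = 24.80 → 25.
front: 57 × 0.8 = 45.60 → 46.
back: 51 × 0.8 = 40.80 → 41.
sleeve: 34.5 × 0.8 = 27.60 → 28.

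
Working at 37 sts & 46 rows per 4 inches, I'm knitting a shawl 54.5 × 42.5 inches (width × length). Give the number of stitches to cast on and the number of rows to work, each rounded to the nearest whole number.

Cast on 504 stitches and work 489 rows.

Stitch gauge = 37/4 = 9.25 sts/in; 54.5 × 9.25 = 504.12 → 504 sts.
Row gauge = 46/4 = 11.5 rows/in; 42.5 × 11.5 = 488.75 → 489 rows.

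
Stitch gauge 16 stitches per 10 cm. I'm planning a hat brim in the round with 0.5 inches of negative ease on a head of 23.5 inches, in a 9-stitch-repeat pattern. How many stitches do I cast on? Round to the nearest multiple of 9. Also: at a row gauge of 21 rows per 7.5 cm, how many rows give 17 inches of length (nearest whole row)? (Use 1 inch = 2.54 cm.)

Cast on 90 stitches; work 121 rows.

Finished = 23.5 − 0.5 = 23 inches.
23 inches × 2.54 = 58.42 cm.
16/10 = 1.6 sts per cm; 58.42 × 1.6 = 93.47 sts.
Nearest multiple of 9 → 90.
17 inches = 43.18 cm; × 2.8 = 120.90 → 121 rows.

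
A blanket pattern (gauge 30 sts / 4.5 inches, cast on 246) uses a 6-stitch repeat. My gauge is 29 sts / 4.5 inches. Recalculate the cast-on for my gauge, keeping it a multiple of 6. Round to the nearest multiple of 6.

246 × 29 / 30 = 237.80.
Nearest multiple of 6: 240.

Cast on 240 stitches.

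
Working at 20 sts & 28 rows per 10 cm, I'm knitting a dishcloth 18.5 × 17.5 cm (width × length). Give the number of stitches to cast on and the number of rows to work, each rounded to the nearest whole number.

Stitch gauge = 20/10 = 2 sts/cm; 18.5 × 2 = 37.00 → 37 sts.
Row gauge = 28/10 = 2.8 rows/cm; 17.5 × 2.8 = 49.00 → 49 rows.

Cast on 37 stitches and work 49 rows.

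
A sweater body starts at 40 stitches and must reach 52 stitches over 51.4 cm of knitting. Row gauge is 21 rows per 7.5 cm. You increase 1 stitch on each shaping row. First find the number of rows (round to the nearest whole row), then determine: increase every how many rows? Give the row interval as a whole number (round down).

Increase every 12th row.

Rows = 51.4 × 2.8 = 143.9 → 144 rows.
Stitches to add: 12 → 12 shaping rows (at 1 st each).
144 / 12 = 12.00 → every 12 rows.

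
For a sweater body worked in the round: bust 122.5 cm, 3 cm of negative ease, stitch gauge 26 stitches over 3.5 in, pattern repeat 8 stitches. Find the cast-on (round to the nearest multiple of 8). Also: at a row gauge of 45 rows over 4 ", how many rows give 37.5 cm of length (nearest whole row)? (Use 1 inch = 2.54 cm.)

Finished = 122.5 − 3 = 119.5 cm.
119.5 cm × 1/2.54 = 47.05 inches.
26/3.5 = 7.429 sts per in; 47.05 × 7.429 = 349.49 sts.
Nearest multiple of 8 → 352.
37.5 cm = 14.76 inches; × 11.25 = 166.09 → 166 rows.

Cast on 352 stitches; work 166 rows.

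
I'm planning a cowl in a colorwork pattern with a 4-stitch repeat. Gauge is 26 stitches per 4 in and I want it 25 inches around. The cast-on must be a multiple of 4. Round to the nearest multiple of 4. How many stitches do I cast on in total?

26 / 4 = 6.5 sts per inch.
25 × 6.5 = 162.50 sts.
Nearest multiple of 4: 164.

164 stitches.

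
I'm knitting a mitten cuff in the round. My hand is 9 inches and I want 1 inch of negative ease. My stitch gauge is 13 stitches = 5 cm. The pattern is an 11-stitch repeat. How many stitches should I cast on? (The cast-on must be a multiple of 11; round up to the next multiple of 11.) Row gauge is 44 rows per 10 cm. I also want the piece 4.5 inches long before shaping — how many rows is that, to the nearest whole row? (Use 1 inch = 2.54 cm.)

Cast on 55 stitches; work 50 rows.

Finished = 9 − 1 = 8 inches.
8 inches × 2.54 = 20.32 cm.
13/5 = 2.6 sts per cm; 20.32 × 2.6 = 52.83 sts.
Next multiple of 11 → 55.
4.5 inches = 11.43 cm; × 4.4 = 50.29 → 50 rows.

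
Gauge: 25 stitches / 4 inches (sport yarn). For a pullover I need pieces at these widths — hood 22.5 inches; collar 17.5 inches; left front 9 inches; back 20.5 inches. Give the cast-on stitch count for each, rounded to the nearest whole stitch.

hood 141; collar 109; left front 56; back 128.

Rate = 25/4 = 6.25 sts per in.
hood: 22.5 × 6.25 = 140.62 → 141.
collar: 17.5 × 6.25 = 109.38 → 109.
left front: 9 × 6.25 = 56.25 → 56.
back: 20.5 × 6.25 = 128.12 → 128.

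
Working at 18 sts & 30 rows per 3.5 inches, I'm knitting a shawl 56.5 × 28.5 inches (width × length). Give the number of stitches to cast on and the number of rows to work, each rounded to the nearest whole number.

Stitch gauge = 18/3.5 = 5.143 sts/in; 56.5 × 5.143 = 290.57 → 291 sts.
Row gauge = 30/3.5 = 8.571 rows/in; 28.5 × 8.571 = 244.29 → 244 rows.

Cast on 291 stitches and work 244 rows.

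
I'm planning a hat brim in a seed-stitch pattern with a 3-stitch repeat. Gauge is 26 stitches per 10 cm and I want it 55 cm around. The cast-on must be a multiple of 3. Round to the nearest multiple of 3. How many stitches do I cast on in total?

26 / 10 = 2.6 sts per cm.
55 × 2.6 = 143.00 sts.
Nearest multiple of 3: 144.

Cast on 144 stitches.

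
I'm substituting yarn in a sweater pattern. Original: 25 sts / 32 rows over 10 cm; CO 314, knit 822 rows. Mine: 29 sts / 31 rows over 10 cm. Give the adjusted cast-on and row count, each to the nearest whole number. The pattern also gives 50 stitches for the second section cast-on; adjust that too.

Stitches: 314 × 29/25 = 364.24 → 364.
Rows: 822 × 31/32 = 796.31 → 796.
second section cast-on: 50 × 29/25 = 58.00 → 58.

Cast on 364 stitches; work 796 rows; second section cast-on 58 stitches.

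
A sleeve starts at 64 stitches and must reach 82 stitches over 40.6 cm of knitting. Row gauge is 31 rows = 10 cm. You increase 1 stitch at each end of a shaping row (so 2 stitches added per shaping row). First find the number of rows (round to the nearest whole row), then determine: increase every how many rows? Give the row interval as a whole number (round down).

Rows = 40.6 × 3.1 = 125.9 → 126 rows.
Stitches to add: 18 → 9 shaping rows (at 2 st each).
126 / 9 = 14.00 → every 14 rows.

Increase every 14th row.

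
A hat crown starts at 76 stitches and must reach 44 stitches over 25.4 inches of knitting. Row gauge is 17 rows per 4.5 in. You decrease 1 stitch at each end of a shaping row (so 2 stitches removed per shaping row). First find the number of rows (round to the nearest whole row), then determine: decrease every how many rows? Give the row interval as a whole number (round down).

Rows = 25.4 × 3.778 = 96.0 → 96 rows.
Stitches to remove: 32 → 16 shaping rows (at 2 st each).
96 / 16 = 6.00 → every 6 rows.

Decrease every 6th row.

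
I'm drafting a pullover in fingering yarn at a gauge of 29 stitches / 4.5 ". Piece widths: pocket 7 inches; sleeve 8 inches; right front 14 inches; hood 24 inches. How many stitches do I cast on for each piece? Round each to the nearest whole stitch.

Rate = 29/4.5 = 6.444 sts per in.
pocket: 7 × 6.444 = 45.11 → 45.
sleeve: 8 × 6.444 = 51.56 → 52.
right front: 14 × 6.444 = 90.22 → 90.
hood: 24 × 6.444 = 154.67 → 155.

pocket 45; sleeve 52; right front 90; hood 155.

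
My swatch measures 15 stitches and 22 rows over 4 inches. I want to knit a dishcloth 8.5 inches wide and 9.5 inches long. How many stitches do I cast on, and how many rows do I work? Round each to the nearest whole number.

Cast on 32 stitches and work 52 rows.

Stitch gauge = 15/4 = 3.75 sts/in; 8.5 × 3.75 = 31.88 → 32 sts.
Row gauge = 22/4 = 5.5 rows/in; 9.5 × 5.5 = 52.25 → 52 rows.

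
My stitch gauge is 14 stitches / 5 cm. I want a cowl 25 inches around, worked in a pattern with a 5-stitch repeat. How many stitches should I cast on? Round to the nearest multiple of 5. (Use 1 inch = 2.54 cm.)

25 in = 25 × 2.54 = 63.50 cm.
14 / 5 = 2.8 sts/cm.
63.50 × 2.8 = 177.80 sts.
→ 180.

CO 180 sts.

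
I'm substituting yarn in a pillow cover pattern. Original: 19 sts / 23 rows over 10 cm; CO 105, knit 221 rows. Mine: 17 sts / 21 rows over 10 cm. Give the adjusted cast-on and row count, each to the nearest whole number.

Stitches: 105 × 17/19 = 93.95 → 94.
Rows: 221 × 21/23 = 201.78 → 202.

Cast on 94 stitches; work 202 rows.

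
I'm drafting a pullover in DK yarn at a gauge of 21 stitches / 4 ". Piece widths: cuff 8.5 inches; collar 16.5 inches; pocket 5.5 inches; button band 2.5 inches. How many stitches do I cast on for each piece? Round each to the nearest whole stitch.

Rate = 21/4 = 5.25 sts per in.
cuff: 8.5 × 5.25 = 44.62 → 45.
collar: 16.5 × 5.25 = 86.62 → 87.
pocket: 5.5 × 5.25 = 28.88 → 29.
button band: 2.5 × 5.25 = 13.12 → 13.

cuff 45; collar 87; pocket 29; button band 13.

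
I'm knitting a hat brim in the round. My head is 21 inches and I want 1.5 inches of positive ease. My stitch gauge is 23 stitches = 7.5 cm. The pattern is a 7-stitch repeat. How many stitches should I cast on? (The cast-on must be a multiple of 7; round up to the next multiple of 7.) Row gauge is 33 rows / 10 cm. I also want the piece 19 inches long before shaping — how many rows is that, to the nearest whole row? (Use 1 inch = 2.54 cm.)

Finished = 21 + 1.5 = 22.5 inches.
22.5 inches × 2.54 = 57.15 cm.
23/7.5 = 3.067 sts per cm; 57.15 × 3.067 = 175.26 sts.
Next multiple of 7 → 182.
19 inches = 48.26 cm; × 3.3 = 159.26 → 159 rows.

Cast on 182 stitches; work 159 rows.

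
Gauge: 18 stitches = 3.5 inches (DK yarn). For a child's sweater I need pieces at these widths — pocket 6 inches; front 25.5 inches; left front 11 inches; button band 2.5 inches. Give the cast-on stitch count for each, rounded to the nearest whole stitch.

pocket 31; front 131; left front 57; button band 13.

Rate = 18/3.5 = 5.143 sts per in.
pocket: 6 × 5.143 = 30.86 → 31.
front: 25.5 × 5.143 = 131.14 → 131.
left front: 11 × 5.143 = 56.57 → 57.
button band: 2.5 × 5.143 = 12.86 → 13.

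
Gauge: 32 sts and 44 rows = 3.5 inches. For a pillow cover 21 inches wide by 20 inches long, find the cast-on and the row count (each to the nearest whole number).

Stitch gauge = 32/3.5 = 9.143 sts/in; 21 × 9.143 = 192.00 → 192 sts.
Row gauge = 44/3.5 = 12.571 rows/in; 20 × 12.571 = 251.43 → 251 rows.

Cast on 192 stitches and work 251 rows.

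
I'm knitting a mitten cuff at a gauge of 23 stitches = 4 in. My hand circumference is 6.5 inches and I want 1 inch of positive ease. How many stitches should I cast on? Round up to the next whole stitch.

44 stitches.

Finished = 6.5 + 1 = 7.5 in.
23 / 4 = 5.75 sts per inch.
7.50 × 5.75 = 43.12 sts.
→ 44 sts.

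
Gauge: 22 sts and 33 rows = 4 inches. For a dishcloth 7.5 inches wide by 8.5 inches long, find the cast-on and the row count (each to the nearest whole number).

Stitch gauge = 22/4 = 5.5 sts/in; 7.5 × 5.5 = 41.25 → 41 sts.
Row gauge = 33/4 = 8.25 rows/in; 8.5 × 8.25 = 70.12 → 70 rows.

Cast on 41 stitches and work 70 rows.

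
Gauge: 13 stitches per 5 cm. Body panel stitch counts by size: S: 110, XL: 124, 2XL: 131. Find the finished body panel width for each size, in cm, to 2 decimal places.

13/5 = 2.6 sts per cm.
S: 110 / 2.6 = 42.308 → 42.31 cm.
XL: 124 / 2.6 = 47.692 → 47.69 cm.
2XL: 131 / 2.6 = 50.385 → 50.38 cm.

S 42.31 cm; XL 47.69 cm; 2XL 50.38 cm.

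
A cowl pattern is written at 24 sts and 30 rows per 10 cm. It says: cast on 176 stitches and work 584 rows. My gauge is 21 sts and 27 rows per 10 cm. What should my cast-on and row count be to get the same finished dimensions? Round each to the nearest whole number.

Cast on 154 stitches; work 526 rows.

Stitches: 176 × 21/24 = 154.00 → 154.
Rows: 584 × 27/30 = 525.60 → 526.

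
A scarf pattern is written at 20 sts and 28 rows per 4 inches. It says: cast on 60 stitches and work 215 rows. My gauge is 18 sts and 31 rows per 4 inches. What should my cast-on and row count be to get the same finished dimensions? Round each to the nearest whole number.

Stitches: 60 × 18/20 = 54.00 → 54.
Rows: 215 × 31/28 = 238.04 → 238.

Cast on 54 stitches; work 238 rows.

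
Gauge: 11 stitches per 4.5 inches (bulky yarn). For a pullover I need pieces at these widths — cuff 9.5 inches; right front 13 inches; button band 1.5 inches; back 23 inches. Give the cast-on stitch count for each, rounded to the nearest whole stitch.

Rate = 11/4.5 = 2.444 sts per in.
cuff: 9.5 × 2.444 = 23.22 → 23.
right front: 13 × 2.444 = 31.78 → 32.
button band: 1.5 × 2.444 = 3.67 → 4.
back: 23 × 2.444 = 56.22 → 56.

cuff 23; right front 32; button band 4; back 56.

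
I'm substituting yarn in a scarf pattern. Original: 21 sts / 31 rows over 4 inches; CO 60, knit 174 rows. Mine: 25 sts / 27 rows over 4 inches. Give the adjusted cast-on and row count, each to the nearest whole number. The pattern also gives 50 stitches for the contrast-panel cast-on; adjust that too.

Stitches: 60 × 25/21 = 71.43 → 71.
Rows: 174 × 27/31 = 151.55 → 152.
contrast-panel cast-on: 50 × 25/21 = 59.52 → 60.

Cast on 71 stitches; work 152 rows; contrast-panel cast-on 60 stitches.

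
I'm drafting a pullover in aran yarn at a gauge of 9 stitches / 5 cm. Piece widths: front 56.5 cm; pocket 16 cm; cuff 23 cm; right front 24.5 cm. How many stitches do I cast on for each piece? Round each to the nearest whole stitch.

Rate = 9/5 = 1.8 sts per cm.
front: 56.5 × 1.8 = 101.70 → 102.
pocket: 16 × 1.8 = 28.80 → 29.
cuff: 23 × 1.8 = 41.40 → 41.
right front: 24.5 × 1.8 = 44.10 → 44.

front 102; pocket 29; cuff 41; right front 44.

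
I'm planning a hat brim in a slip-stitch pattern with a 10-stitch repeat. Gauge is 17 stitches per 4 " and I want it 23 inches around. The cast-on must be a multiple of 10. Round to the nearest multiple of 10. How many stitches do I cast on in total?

100 stitches.

17 / 4 = 4.25 sts per inch.
23 × 4.25 = 97.75 sts.
Nearest multiple of 10: 100.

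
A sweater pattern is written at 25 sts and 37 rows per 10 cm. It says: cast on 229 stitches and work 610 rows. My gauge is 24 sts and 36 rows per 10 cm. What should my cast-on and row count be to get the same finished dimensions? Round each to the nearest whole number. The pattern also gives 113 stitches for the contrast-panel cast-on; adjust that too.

Cast on 220 stitches; work 594 rows; contrast-panel cast-on 108 stitches.

Stitches: 229 × 24/25 = 219.84 → 220.
Rows: 610 × 36/37 = 593.51 → 594.
contrast-panel cast-on: 113 × 24/25 = 108.48 → 108.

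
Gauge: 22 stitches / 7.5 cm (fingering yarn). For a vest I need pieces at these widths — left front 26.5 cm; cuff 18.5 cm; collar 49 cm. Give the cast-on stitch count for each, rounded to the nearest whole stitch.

Rate = 22/7.5 = 2.933 sts per cm.
left front: 26.5 × 2.933 = 77.73 → 78.
cuff: 18.5 × 2.933 = 54.27 → 54.
collar: 49 × 2.933 = 143.73 → 144.

left front 78; cuff 54; collar 144.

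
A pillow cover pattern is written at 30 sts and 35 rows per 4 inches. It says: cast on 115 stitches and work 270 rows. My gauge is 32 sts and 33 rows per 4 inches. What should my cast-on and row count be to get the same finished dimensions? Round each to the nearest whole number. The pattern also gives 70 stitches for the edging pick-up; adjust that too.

Cast on 123 stitches; work 255 rows; edging pick-up 75 stitches.

Stitches: 115 × 32/30 = 122.67 → 123.
Rows: 270 × 33/35 = 254.57 → 255.
edging pick-up: 70 × 32/30 = 74.67 → 75.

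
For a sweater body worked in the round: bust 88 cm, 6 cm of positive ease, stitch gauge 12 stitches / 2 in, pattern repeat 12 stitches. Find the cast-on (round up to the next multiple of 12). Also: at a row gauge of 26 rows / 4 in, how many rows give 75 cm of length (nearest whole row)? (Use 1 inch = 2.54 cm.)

Finished = 88 + 6 = 94 cm.
94 cm × 1/2.54 = 37.01 inches.
12/2 = 6 sts per in; 37.01 × 6 = 222.05 sts.
Next multiple of 12 → 228.
75 cm = 29.53 inches; × 6.5 = 191.93 → 192 rows.

Cast on 228 stitches; work 192 rows.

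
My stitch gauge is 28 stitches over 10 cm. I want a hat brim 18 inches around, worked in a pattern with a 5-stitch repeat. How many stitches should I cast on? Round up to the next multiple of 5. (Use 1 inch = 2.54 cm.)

Cast on 130 stitches.

18 in = 18 × 2.54 = 45.72 cm.
28 / 10 = 2.8 sts/cm.
45.72 × 2.8 = 128.02 sts.
→ 130.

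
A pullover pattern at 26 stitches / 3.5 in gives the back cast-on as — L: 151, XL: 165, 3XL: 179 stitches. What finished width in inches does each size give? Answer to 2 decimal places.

26/3.5 = 7.429 sts per in.
L: 151 / 7.429 = 20.327 → 20.33 in.
XL: 165 / 7.429 = 22.212 → 22.21 in.
3XL: 179 / 7.429 = 24.096 → 24.10 in.

L 20.33 inches; XL 22.21 inches; 3XL 24.10 inches.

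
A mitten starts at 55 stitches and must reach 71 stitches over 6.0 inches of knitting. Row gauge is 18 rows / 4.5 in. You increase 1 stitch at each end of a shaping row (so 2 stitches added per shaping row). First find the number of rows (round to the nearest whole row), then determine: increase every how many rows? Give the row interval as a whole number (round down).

Rows = 6.0 × 4 = 24.0 → 24 rows.
Stitches to add: 16 → 8 shaping rows (at 2 st each).
24 / 8 = 3.00 → every 3 rows.

Increase every 3rd row.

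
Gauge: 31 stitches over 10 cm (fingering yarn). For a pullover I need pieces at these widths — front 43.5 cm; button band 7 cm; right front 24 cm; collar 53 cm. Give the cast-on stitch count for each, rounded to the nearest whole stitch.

front 135; button band 22; right front 74; collar 164.

Rate = 31/10 = 3.1 sts per cm.
front: 43.5 × 3.1 = 134.85 → 135.
button band: 7 × 3.1 = 21.70 → 22.
right front: 24 × 3.1 = 74.40 → 74.
collar: 53 × 3.1 = 164.30 → 164.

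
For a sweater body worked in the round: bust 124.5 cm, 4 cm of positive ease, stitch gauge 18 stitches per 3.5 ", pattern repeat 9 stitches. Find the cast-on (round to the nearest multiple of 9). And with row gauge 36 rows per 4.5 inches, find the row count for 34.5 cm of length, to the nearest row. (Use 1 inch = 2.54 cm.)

Finished = 124.5 + 4 = 128.5 cm.
128.5 cm × 1/2.54 = 50.59 inches.
18/3.5 = 5.143 sts per in; 50.59 × 5.143 = 260.18 sts.
Nearest multiple of 9 → 261.
34.5 cm = 13.58 inches; × 8 = 108.66 → 109 rows.

Cast on 261 stitches; work 109 rows.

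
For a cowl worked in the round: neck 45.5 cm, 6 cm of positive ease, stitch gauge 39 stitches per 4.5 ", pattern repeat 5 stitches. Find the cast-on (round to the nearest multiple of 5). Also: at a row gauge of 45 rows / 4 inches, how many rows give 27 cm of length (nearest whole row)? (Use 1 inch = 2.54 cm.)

Finished = 45.5 + 6 = 51.5 cm.
51.5 cm × 1/2.54 = 20.28 inches.
39/4.5 = 8.667 sts per in; 20.28 × 8.667 = 175.72 sts.
Nearest multiple of 5 → 175.
27 cm = 10.63 inches; × 11.25 = 119.59 → 120 rows.

Cast on 175 stitches; work 120 rows.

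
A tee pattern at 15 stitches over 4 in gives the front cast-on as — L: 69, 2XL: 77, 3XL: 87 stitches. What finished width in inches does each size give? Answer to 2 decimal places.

15/4 = 3.75 sts per in.
L: 69 / 3.75 = 18.400 → 18.40 in.
2XL: 77 / 3.75 = 20.533 → 20.53 in.
3XL: 87 / 3.75 = 23.200 → 23.20 in.

L 18.40 inches; 2XL 20.53 inches; 3XL 23.20 inches.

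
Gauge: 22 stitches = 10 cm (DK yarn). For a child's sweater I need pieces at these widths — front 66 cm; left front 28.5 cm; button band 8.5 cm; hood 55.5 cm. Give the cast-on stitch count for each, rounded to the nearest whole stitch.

Rate = 22/10 = 2.2 sts per cm.
front: 66 × 2.2 = 145.20 → 145.
left front: 28.5 × 2.2 = 62.70 → 63.
button band: 8.5 × 2.2 = 18.70 → 19.
hood: 55.5 × 2.2 = 122.10 → 122.

front 145; left front 63; button band 19; hood 122.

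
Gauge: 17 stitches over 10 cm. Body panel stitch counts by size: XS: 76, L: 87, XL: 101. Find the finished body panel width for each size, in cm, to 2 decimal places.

17/10 = 1.7 sts per cm.
XS: 76 / 1.7 = 44.706 → 44.71 cm.
L: 87 / 1.7 = 51.176 → 51.18 cm.
XL: 101 / 1.7 = 59.412 → 59.41 cm.

XS 44.71 cm; L 51.18 cm; XL 59.41 cm.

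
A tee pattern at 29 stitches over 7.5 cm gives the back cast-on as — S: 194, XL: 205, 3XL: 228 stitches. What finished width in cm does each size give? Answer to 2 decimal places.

29/7.5 = 3.867 sts per cm.
S: 194 / 3.867 = 50.172 → 50.17 cm.
XL: 205 / 3.867 = 53.017 → 53.02 cm.
3XL: 228 / 3.867 = 58.966 → 58.97 cm.

S 50.17 cm; XL 53.02 cm; 3XL 58.97 cm.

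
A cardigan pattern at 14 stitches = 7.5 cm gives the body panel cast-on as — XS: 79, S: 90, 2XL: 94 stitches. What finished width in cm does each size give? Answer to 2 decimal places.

XS 42.32 cm; S 48.21 cm; 2XL 50.36 cm.

14/7.5 = 1.867 sts per cm.
XS: 79 / 1.867 = 42.321 → 42.32 cm.
S: 90 / 1.867 = 48.214 → 48.21 cm.
2XL: 94 / 1.867 = 50.357 → 50.36 cm.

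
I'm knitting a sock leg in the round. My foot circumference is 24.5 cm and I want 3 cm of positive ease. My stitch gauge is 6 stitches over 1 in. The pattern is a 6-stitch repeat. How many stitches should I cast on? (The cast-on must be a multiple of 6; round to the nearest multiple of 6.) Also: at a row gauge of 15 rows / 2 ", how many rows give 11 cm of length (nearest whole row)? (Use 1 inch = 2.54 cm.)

Cast on 66 stitches; work 32 rows.

Finished = 24.5 + 3 = 27.5 cm.
27.5 cm × 1/2.54 = 10.83 inches.
6/1 = 6 sts per in; 10.83 × 6 = 64.96 sts.
Nearest multiple of 6 → 66.
11 cm = 4.33 inches; × 7.5 = 32.48 → 32 rows.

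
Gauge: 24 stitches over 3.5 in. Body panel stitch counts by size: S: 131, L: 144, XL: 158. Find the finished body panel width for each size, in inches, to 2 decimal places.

24/3.5 = 6.857 sts per in.
S: 131 / 6.857 = 19.104 → 19.10 in.
L: 144 / 6.857 = 21.000 → 21.00 in.
XL: 158 / 6.857 = 23.042 → 23.04 in.

S 19.10 inches; L 21.00 inches; XL 23.04 inches.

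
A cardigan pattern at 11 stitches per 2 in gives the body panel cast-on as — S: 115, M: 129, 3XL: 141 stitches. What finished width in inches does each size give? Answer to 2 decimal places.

S 20.91 inches; M 23.45 inches; 3XL 25.64 inches.

11/2 = 5.5 sts per in.
S: 115 / 5.5 = 20.909 → 20.91 in.
M: 129 / 5.5 = 23.455 → 23.45 in.
3XL: 141 / 5.5 = 25.636 → 25.64 in.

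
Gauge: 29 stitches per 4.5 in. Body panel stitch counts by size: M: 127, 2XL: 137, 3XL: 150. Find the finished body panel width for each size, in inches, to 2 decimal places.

29/4.5 = 6.444 sts per in.
M: 127 / 6.444 = 19.707 → 19.71 in.
2XL: 137 / 6.444 = 21.259 → 21.26 in.
3XL: 150 / 6.444 = 23.276 → 23.28 in.

M 19.71 inches; 2XL 21.26 inches; 3XL 23.28 inches.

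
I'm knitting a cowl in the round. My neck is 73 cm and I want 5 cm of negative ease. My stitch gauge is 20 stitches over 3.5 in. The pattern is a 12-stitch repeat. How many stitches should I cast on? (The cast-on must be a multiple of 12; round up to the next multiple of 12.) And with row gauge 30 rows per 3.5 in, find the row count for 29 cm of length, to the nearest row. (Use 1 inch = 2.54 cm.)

Cast on 156 stitches; work 98 rows.

Finished = 73 − 5 = 68 cm.
68 cm × 1/2.54 = 26.77 inches.
20/3.5 = 5.714 sts per in; 26.77 × 5.714 = 152.98 sts.
Next multiple of 12 → 156.
29 cm = 11.42 inches; × 8.571 = 97.86 → 98 rows.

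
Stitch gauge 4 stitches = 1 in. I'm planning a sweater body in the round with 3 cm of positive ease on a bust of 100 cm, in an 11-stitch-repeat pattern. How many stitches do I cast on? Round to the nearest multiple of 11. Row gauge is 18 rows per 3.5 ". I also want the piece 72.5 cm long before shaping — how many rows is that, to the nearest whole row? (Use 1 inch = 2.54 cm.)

Cast on 165 stitches; work 147 rows.

Finished = 100 + 3 = 103 cm.
103 cm × 1/2.54 = 40.55 inches.
4/1 = 4 sts per in; 40.55 × 4 = 162.20 sts.
Nearest multiple of 11 → 165.
72.5 cm = 28.54 inches; × 5.143 = 146.79 → 147 rows.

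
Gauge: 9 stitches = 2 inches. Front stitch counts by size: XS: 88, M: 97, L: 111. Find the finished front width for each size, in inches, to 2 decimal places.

9/2 = 4.5 sts per in.
XS: 88 / 4.5 = 19.556 → 19.56 in.
M: 97 / 4.5 = 21.556 → 21.56 in.
L: 111 / 4.5 = 24.667 → 24.67 in.

XS 19.56 inches; M 21.56 inches; L 24.67 inches.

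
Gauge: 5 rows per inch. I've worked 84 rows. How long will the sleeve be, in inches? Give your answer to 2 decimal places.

5 rows / 1 inch = 5 rows per inch.
84 / 5 = 16.800 inches.

16.80 inches.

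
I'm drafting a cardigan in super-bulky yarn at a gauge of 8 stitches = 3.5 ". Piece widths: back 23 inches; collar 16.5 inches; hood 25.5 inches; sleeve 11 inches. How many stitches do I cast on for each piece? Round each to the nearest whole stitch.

back 53; collar 38; hood 58; sleeve 25.

Rate = 8/3.5 = 2.286 sts per in.
back: 23 × 2.286 = 52.57 → 53.
collar: 16.5 × 2.286 = 37.71 → 38.
hood: 25.5 × 2.286 = 58.29 → 58.
sleeve: 11 × 2.286 = 25.14 → 25.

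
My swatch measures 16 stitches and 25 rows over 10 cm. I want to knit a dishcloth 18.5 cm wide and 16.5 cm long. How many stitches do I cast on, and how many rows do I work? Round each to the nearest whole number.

Cast on 30 stitches and work 41 rows.

Stitch gauge = 16/10 = 1.6 sts/cm; 18.5 × 1.6 = 29.60 → 30 sts.
Row gauge = 25/10 = 2.5 rows/cm; 16.5 × 2.5 = 41.25 → 41 rows.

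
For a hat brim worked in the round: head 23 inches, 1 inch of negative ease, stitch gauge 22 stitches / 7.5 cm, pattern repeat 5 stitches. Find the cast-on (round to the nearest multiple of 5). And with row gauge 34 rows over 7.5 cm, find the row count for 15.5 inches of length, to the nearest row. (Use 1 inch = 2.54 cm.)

Finished = 23 − 1 = 22 inches.
22 inches × 2.54 = 55.88 cm.
22/7.5 = 2.933 sts per cm; 55.88 × 2.933 = 163.91 sts.
Nearest multiple of 5 → 165.
15.5 inches = 39.37 cm; × 4.533 = 178.48 → 178 rows.

Cast on 165 stitches; work 178 rows.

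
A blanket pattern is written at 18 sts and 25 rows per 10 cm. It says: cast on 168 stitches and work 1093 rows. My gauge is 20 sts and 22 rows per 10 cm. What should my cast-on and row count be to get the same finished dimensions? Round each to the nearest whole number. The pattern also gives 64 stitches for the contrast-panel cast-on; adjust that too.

Stitches: 168 × 20/18 = 186.67 → 187.
Rows: 1093 × 22/25 = 961.84 → 962.
contrast-panel cast-on: 64 × 20/18 = 71.11 → 71.

Cast on 187 stitches; work 962 rows; contrast-panel cast-on 71 stitches.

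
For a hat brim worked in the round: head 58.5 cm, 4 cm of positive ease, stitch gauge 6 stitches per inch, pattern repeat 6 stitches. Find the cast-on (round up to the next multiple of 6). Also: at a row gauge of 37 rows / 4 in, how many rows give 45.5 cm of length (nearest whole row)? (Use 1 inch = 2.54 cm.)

Finished = 58.5 + 4 = 62.5 cm.
62.5 cm × 1/2.54 = 24.61 inches.
6/1 = 6 sts per in; 24.61 × 6 = 147.64 sts.
Next multiple of 6 → 150.
45.5 cm = 17.91 inches; × 9.25 = 165.70 → 166 rows.

Cast on 150 stitches; work 166 rows.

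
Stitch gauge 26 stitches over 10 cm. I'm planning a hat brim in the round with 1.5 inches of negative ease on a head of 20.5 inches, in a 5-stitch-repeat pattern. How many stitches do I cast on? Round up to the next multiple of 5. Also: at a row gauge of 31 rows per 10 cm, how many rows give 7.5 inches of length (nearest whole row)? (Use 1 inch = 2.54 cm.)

Cast on 130 stitches; work 59 rows.

Finished = 20.5 − 1.5 = 19 inches.
19 inches × 2.54 = 48.26 cm.
26/10 = 2.6 sts per cm; 48.26 × 2.6 = 125.48 sts.
Next multiple of 5 → 130.
7.5 inches = 19.05 cm; × 3.1 = 59.05 → 59 rows.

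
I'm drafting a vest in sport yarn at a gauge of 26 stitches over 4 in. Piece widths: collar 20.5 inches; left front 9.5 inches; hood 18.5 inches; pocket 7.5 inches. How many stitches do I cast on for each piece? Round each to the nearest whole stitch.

collar 133; left front 62; hood 120; pocket 49.

Rate = 26/4 = 6.5 sts per in.
collar: 20.5 × 6.5 = 133.25 → 133.
left front: 9.5 × 6.5 = 61.75 → 62.
hood: 18.5 × 6.5 = 120.25 → 120.
pocket: 7.5 × 6.5 = 48.75 → 49.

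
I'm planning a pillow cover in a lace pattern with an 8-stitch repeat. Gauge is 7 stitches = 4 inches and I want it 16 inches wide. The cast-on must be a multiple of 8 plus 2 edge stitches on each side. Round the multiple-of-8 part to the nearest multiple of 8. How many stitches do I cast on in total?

7 / 4 = 1.75 sts per inch.
16 × 1.75 = 28.00 sts.
Less 4 edge sts → 24.00 for the repeat.
Nearest multiple of 8: 24.
Add back 4 edge sts → 28.

CO 28 sts.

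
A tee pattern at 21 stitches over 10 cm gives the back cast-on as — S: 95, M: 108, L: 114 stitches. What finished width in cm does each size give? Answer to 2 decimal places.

21/10 = 2.1 sts per cm.
S: 95 / 2.1 = 45.238 → 45.24 cm.
M: 108 / 2.1 = 51.429 → 51.43 cm.
L: 114 / 2.1 = 54.286 → 54.29 cm.

S 45.24 cm; M 51.43 cm; L 54.29 cm.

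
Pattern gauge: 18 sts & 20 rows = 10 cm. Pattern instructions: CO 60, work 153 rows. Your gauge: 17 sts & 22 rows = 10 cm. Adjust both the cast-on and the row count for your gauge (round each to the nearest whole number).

Stitches: 60 × 17/18 = 56.67 → 57.
Rows: 153 × 22/20 = 168.30 → 168.

Cast on 57 stitches; work 168 rows.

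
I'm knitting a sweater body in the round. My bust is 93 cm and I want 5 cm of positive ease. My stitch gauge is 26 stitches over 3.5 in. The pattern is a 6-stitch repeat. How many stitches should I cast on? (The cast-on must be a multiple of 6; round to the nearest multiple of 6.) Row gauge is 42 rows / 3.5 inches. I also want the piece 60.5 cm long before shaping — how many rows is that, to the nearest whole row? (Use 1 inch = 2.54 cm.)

Cast on 288 stitches; work 286 rows.

Finished = 93 + 5 = 98 cm.
98 cm × 1/2.54 = 38.58 inches.
26/3.5 = 7.429 sts per in; 38.58 × 7.429 = 286.61 sts.
Nearest multiple of 6 → 288.
60.5 cm = 23.82 inches; × 12 = 285.83 → 286 rows.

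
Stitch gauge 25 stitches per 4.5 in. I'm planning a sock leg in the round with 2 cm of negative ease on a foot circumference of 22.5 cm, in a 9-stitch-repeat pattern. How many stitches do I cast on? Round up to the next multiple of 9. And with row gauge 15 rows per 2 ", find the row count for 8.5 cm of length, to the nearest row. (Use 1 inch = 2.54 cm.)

Finished = 22.5 − 2 = 20.5 cm.
20.5 cm × 1/2.54 = 8.07 inches.
25/4.5 = 5.556 sts per in; 8.07 × 5.556 = 44.84 sts.
Next multiple of 9 → 45.
8.5 cm = 3.35 inches; × 7.5 = 25.10 → 25 rows.

Cast on 45 stitches; work 25 rows.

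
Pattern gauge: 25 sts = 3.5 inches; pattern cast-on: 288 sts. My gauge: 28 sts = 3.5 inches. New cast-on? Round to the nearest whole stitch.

Scale factor = 28 / 25 = 1.120.
288 × 28 / 25 = 322.56 sts.
→ 323 sts.

323 stitches.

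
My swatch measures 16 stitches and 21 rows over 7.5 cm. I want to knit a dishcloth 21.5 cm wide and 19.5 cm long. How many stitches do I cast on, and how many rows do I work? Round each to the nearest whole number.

Cast on 46 stitches and work 55 rows.

Stitch gauge = 16/7.5 = 2.133 sts/cm; 21.5 × 2.133 = 45.87 → 46 sts.
Row gauge = 21/7.5 = 2.8 rows/cm; 19.5 × 2.8 = 54.60 → 55 rows.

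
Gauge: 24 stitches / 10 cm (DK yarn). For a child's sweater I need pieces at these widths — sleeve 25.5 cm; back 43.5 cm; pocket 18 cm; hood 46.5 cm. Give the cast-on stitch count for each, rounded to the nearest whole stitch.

sleeve 61; back 104; pocket 43; hood 112.

Rate = 24/10 = 2.4 sts per cm.
sleeve: 25.5 × 2.4 = 61.20 → 61.
back: 43.5 × 2.4 = 104.40 → 104.
pocket: 18 × 2.4 = 43.20 → 43.
hood: 46.5 × 2.4 = 111.60 → 112.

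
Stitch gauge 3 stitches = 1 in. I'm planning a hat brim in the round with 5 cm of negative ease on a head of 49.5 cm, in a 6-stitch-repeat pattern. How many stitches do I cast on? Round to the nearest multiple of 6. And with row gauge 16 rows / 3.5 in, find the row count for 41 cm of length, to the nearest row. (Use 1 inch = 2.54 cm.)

Cast on 54 stitches; work 74 rows.

Finished = 49.5 − 5 = 44.5 cm.
44.5 cm × 1/2.54 = 17.52 inches.
3/1 = 3 sts per in; 17.52 × 3 = 52.56 sts.
Nearest multiple of 6 → 54.
41 cm = 16.14 inches; × 4.571 = 73.79 → 74 rows.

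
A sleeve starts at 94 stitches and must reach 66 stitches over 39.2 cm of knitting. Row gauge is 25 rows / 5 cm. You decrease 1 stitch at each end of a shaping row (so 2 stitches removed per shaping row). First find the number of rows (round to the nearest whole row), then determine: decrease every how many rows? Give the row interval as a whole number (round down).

Rows = 39.2 × 5 = 196.0 → 196 rows.
Stitches to remove: 28 → 14 shaping rows (at 2 st each).
196 / 14 = 14.00 → every 14 rows.

Decrease every 14th row.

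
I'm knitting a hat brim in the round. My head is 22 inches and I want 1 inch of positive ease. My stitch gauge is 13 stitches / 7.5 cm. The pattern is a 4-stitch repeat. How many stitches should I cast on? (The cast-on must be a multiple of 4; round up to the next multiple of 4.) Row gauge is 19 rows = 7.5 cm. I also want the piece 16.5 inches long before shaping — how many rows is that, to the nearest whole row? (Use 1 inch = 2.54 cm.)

Cast on 104 stitches; work 106 rows.

Finished = 22 + 1 = 23 inches.
23 inches × 2.54 = 58.42 cm.
13/7.5 = 1.733 sts per cm; 58.42 × 1.733 = 101.26 sts.
Next multiple of 4 → 104.
16.5 inches = 41.91 cm; × 2.533 = 106.17 → 106 rows.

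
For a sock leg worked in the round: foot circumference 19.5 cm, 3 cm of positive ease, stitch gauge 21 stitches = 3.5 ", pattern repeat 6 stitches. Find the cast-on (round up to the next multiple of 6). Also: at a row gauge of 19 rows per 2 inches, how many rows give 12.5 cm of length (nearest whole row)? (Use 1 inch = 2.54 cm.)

Finished = 19.5 + 3 = 22.5 cm.
22.5 cm × 1/2.54 = 8.86 inches.
21/3.5 = 6 sts per in; 8.86 × 6 = 53.15 sts.
Next multiple of 6 → 54.
12.5 cm = 4.92 inches; × 9.5 = 46.75 → 47 rows.

Cast on 54 stitches; work 47 rows.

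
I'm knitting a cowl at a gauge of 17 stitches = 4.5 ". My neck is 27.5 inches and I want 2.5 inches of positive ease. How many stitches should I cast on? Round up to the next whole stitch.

CO 114 sts.

Finished = 27.5 + 2.5 = 30 in.
17 / 4.5 = 3.778 sts per inch.
30.00 × 3.778 = 113.33 sts.
→ 114 sts.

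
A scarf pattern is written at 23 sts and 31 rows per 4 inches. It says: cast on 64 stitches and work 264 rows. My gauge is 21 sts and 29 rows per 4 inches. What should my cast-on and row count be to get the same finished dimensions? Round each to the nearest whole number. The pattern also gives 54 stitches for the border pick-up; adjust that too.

Stitches: 64 × 21/23 = 58.43 → 58.
Rows: 264 × 29/31 = 246.97 → 247.
border pick-up: 54 × 21/23 = 49.30 → 49.

Cast on 58 stitches; work 247 rows; border pick-up 49 stitches.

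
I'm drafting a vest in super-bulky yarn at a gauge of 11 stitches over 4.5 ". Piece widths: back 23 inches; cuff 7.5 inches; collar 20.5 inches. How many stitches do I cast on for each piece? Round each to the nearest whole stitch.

back 56; cuff 18; collar 50.

Rate = 11/4.5 = 2.444 sts per in.
back: 23 × 2.444 = 56.22 → 56.
cuff: 7.5 × 2.444 = 18.33 → 18.
collar: 20.5 × 2.444 = 50.11 → 50.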